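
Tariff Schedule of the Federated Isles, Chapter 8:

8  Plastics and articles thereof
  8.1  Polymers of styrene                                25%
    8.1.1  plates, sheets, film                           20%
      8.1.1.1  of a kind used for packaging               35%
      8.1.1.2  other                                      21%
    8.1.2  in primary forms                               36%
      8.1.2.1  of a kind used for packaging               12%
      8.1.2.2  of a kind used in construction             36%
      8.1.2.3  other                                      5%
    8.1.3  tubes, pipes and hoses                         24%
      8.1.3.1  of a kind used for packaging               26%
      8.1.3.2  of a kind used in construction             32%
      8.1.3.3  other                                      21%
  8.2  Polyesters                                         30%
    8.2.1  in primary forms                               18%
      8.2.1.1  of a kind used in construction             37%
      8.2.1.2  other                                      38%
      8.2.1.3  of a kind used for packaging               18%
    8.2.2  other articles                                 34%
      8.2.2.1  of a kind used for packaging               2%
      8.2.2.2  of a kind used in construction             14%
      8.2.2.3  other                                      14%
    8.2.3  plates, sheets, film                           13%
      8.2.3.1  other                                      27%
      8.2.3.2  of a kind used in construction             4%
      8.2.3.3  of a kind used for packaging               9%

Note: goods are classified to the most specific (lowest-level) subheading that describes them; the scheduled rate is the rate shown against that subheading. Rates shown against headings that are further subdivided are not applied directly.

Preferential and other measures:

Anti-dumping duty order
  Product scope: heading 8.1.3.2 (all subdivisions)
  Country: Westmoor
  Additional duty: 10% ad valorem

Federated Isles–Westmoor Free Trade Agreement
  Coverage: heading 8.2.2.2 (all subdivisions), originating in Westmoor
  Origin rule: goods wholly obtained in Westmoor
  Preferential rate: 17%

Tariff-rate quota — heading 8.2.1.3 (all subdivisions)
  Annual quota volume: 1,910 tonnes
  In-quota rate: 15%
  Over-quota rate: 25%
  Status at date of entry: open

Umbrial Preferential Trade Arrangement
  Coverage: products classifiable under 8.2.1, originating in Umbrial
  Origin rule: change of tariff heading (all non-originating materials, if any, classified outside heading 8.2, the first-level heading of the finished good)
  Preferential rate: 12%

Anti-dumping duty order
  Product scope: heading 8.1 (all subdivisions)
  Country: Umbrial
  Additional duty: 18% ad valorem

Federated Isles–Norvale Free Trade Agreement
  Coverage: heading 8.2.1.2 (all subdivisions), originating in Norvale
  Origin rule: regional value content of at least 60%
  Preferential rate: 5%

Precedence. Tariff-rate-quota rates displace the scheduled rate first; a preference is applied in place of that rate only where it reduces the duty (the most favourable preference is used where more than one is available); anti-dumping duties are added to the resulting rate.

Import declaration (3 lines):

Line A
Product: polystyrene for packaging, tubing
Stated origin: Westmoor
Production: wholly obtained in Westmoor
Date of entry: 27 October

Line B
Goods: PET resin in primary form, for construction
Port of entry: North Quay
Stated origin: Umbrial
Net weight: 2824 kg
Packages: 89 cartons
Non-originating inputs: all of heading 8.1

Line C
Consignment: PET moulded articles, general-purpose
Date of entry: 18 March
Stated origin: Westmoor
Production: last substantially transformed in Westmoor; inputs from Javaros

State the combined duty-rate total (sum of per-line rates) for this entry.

Line A: polystyrene → 8.1; tubing → 8.1.3; for packaging → 8.1.3.1. Scheduled 26%. Westmoor agreement on 8.2.2.2: 8.1.3.1 not covered. → 26%.
Line B: PET → 8.2; resin in primary form → 8.2.1; for construction → 8.2.1.1. Scheduled 37%. Umbrial agreement on 8.2.1: CTH met → 12% available; preferential 12%. → 12%.
Line C: PET → 8.2; moulded articles → 8.2.2; general-purpose → 8.2.2.3. Scheduled 14%. Westmoor agreement on 8.2.2.2: 8.2.2.3 not covered. → 14%.
Sum: 26% + 12% + 14% = 52%.

52%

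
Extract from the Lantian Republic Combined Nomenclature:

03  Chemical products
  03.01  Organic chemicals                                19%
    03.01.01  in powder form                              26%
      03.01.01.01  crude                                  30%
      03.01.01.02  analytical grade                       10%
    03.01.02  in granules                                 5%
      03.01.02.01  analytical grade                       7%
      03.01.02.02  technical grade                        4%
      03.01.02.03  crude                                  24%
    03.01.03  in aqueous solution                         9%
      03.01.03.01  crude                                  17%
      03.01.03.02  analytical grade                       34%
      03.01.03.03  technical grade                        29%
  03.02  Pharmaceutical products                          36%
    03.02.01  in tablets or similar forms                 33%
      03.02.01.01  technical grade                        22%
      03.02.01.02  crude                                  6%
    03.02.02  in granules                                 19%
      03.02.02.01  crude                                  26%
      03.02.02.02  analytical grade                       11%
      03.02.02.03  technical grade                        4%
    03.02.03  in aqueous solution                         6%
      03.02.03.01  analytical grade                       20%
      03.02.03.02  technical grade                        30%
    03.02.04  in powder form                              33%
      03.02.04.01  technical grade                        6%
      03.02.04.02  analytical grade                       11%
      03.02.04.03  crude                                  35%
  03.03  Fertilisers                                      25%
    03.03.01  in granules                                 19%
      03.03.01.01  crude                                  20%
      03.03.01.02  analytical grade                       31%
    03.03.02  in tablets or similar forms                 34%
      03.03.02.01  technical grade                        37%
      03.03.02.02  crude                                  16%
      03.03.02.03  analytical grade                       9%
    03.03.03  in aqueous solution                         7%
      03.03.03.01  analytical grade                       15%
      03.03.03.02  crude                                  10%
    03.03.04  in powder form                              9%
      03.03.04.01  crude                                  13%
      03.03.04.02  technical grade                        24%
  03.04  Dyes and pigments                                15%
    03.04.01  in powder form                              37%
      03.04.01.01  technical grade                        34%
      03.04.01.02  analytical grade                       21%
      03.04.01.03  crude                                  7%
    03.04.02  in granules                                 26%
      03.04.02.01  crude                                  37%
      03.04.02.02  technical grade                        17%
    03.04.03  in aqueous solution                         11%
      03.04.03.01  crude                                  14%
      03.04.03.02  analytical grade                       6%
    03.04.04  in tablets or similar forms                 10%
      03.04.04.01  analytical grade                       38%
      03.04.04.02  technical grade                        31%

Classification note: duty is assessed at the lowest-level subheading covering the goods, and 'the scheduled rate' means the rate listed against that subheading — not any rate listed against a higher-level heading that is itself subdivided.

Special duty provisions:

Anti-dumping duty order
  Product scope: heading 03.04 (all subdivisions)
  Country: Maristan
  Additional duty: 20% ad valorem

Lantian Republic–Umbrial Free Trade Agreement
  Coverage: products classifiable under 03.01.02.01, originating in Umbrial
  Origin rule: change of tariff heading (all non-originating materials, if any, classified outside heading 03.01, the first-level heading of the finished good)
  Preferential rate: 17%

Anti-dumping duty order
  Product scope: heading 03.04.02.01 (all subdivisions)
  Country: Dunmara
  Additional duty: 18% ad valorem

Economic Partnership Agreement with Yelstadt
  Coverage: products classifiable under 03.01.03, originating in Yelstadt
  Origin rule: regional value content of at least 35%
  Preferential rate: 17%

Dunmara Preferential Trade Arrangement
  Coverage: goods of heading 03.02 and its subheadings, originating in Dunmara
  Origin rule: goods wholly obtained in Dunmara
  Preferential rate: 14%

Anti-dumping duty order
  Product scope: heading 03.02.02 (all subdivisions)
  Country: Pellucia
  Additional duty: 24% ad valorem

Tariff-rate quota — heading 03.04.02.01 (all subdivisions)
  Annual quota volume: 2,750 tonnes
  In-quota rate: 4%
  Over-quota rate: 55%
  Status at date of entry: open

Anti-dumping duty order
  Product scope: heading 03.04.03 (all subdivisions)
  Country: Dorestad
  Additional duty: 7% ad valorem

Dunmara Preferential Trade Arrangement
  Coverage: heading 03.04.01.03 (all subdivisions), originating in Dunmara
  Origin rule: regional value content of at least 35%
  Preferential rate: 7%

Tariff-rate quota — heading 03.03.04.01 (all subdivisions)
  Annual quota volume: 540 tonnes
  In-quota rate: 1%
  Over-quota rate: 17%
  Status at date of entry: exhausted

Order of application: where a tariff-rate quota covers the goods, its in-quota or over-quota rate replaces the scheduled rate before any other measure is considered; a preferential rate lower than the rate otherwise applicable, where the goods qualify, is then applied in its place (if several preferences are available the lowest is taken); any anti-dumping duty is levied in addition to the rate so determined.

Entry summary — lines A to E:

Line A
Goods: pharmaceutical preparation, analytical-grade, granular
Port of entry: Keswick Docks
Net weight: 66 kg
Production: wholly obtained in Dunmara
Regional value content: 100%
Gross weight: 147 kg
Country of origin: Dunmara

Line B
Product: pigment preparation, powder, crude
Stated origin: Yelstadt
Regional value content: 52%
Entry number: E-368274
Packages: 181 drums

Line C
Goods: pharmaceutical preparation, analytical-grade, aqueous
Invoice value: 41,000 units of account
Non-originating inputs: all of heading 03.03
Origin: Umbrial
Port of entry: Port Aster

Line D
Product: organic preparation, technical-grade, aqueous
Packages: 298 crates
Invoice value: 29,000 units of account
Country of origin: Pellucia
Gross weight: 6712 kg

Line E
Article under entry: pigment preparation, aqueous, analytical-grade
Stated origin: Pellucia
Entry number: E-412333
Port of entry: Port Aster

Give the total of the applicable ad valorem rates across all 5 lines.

Line A: pharmaceutical → 03.02; granular → 03.02.02; analytical-grade → 03.02.02.02. Scheduled 11%. Dunmara agreement on 03.02: wholly obtained → 14% available; Dunmara agreement on 03.04.01.03: 03.02.02.02 not covered; preference 14% not lower than 11% → no reduction. → 11%.
Line B: pigment → 03.04; powder → 03.04.01; crude → 03.04.01.03. Scheduled 7%. Yelstadt agreement on 03.01.03: 03.04.01.03 not covered. → 7%.
Line C: pharmaceutical → 03.02; aqueous → 03.02.03; analytical-grade → 03.02.03.01. Scheduled 20%. Umbrial agreement on 03.01.02.01: 03.02.03.01 not covered. → 20%.
Line D: organic → 03.01; aqueous → 03.01.03; technical-grade → 03.01.03.03. Scheduled 29%. No special measure applies. → 29%.
Line E: pigment → 03.04; aqueous → 03.04.03; analytical-grade → 03.04.03.02. Scheduled 6%. No special measure applies. → 6%.
Sum: 11% + 7% + 20% + 29% + 6% = 73%.

73%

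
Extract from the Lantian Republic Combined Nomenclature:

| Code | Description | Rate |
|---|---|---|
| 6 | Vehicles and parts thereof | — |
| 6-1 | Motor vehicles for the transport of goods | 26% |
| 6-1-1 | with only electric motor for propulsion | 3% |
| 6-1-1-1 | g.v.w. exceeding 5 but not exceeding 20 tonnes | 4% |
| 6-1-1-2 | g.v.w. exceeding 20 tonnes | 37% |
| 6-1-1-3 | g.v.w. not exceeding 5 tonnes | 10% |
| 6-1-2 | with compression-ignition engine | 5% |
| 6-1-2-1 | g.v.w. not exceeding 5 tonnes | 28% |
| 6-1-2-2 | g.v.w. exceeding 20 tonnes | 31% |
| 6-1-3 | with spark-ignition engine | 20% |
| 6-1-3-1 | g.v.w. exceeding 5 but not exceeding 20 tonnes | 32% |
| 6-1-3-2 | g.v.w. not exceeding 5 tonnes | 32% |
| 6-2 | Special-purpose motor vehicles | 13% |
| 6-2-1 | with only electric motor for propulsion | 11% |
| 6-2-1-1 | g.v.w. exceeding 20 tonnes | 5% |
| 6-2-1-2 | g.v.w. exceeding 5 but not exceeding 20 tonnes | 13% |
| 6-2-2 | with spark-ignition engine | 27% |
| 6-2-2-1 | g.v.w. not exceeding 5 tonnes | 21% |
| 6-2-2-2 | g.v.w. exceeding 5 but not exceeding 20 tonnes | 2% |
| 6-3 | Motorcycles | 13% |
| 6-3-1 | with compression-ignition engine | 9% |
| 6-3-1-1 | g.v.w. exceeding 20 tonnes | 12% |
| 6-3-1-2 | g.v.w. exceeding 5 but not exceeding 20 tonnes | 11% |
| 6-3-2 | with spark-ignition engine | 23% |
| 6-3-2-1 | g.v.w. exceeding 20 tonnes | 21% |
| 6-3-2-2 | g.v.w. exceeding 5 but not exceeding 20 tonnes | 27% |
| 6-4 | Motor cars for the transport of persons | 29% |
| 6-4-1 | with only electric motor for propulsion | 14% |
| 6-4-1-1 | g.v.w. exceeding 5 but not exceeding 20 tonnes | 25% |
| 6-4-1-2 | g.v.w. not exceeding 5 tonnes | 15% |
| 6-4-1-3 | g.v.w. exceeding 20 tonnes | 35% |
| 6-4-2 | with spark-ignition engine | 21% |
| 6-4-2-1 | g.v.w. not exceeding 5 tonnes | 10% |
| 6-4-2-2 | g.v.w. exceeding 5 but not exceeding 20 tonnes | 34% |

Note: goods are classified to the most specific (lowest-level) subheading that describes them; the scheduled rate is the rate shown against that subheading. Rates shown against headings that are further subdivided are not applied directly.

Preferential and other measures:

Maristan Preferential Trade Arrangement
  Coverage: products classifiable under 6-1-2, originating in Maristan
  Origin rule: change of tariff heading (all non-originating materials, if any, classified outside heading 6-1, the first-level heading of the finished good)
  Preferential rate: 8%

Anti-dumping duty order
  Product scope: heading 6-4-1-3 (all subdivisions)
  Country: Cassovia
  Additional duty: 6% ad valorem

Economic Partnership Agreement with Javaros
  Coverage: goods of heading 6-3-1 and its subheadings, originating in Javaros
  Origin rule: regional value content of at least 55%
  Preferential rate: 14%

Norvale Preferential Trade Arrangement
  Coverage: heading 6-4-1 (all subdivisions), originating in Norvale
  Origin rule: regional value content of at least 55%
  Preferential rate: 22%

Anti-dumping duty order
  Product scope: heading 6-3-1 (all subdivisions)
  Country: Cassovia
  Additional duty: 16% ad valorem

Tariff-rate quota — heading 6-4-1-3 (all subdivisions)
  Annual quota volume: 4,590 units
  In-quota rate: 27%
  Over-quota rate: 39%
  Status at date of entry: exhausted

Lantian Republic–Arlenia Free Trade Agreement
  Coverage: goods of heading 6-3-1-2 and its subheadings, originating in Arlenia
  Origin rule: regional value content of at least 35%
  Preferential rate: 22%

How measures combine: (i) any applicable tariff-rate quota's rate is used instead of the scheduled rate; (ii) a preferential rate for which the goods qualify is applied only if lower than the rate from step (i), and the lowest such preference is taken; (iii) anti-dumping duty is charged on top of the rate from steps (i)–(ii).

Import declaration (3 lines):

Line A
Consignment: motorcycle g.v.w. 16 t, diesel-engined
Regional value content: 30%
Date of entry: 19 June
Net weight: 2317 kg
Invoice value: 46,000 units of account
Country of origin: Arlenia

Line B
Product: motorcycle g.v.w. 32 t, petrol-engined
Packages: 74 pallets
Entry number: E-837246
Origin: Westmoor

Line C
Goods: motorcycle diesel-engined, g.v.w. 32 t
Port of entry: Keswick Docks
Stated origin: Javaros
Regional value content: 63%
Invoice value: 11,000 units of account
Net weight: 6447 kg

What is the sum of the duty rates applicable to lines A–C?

44%

Line A: motorcycle → 6-3; diesel-engined → 6-3-1; g.v.w. 16 t → 6-3-1-2. Scheduled 11%. Arlenia agreement on 6-3-1-2: RVC < 35%. → 11%.
Line B: motorcycle → 6-3; petrol-engined → 6-3-2; g.v.w. 32 t → 6-3-2-1. Scheduled 21%. No special measure applies. → 21%.
Line C: motorcycle → 6-3; diesel-engined → 6-3-1; g.v.w. 32 t → 6-3-1-1. Scheduled 12%. Javaros agreement on 6-3-1: RVC ≥ 55% → 14% available; preference 14% not lower than 12% → no reduction. → 12%.
Sum: 11% + 21% + 12% = 44%.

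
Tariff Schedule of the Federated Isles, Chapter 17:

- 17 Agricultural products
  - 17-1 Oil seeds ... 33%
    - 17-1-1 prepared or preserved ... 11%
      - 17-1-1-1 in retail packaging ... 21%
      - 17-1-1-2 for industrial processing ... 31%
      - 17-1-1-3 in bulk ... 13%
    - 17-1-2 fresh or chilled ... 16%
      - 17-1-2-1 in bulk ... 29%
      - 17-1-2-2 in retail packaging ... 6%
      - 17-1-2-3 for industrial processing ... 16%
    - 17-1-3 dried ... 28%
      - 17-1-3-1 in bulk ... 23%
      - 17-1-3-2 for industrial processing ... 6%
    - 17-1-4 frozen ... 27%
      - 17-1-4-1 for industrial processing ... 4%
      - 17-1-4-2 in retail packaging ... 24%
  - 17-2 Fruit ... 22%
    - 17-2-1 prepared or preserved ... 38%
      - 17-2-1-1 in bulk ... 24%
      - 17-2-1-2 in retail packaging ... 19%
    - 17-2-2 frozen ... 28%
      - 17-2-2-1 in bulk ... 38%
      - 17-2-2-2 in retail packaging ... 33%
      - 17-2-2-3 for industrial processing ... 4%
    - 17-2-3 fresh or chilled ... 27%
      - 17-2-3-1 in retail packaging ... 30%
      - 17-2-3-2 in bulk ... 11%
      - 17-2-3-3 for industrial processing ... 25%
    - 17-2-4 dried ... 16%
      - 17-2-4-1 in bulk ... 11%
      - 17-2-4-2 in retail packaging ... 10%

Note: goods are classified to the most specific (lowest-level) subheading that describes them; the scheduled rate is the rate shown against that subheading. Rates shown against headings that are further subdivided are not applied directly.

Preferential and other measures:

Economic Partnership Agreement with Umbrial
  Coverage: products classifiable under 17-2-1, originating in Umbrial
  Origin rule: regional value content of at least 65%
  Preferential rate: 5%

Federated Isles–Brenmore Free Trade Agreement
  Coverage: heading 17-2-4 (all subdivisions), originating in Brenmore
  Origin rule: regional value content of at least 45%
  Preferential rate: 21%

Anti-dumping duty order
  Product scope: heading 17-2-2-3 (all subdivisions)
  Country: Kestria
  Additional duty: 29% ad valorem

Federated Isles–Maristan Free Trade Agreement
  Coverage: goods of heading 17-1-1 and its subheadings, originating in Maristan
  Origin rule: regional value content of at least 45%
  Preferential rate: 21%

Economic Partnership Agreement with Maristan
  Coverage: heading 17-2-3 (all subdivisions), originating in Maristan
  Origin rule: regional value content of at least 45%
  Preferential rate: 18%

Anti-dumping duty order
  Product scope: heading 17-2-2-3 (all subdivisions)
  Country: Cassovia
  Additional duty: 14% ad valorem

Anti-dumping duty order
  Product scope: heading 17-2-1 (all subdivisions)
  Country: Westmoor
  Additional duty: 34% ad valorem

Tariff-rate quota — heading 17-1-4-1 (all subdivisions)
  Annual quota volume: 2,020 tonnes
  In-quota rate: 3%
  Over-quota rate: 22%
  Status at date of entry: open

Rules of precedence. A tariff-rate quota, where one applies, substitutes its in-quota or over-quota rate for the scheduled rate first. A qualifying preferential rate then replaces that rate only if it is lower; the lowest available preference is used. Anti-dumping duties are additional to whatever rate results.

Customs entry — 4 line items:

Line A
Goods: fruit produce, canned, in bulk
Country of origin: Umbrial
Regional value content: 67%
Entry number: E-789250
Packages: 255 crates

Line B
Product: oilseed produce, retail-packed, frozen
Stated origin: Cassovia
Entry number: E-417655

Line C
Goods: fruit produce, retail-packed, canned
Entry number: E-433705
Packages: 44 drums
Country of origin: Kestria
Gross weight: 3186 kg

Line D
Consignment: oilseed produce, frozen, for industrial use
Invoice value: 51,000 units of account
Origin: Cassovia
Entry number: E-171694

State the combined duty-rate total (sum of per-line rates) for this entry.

51%

Line A: fruit → 17-2; canned → 17-2-1; in bulk → 17-2-1-1. Scheduled 24%. Umbrial agreement on 17-2-1: RVC ≥ 65% → 5% available; preferential 5%. → 5%.
Line B: oilseed → 17-1; frozen → 17-1-4; retail-packed → 17-1-4-2. Scheduled 24%. No special measure applies. → 24%.
Line C: fruit → 17-2; canned → 17-2-1; retail-packed → 17-2-1-2. Scheduled 19%. No special measure applies. → 19%.
Line D: oilseed → 17-1; frozen → 17-1-4; for industrial use → 17-1-4-1. Scheduled 4%. quota on 17-1-4-1 open → in-quota 3%. → 3%.
Sum: 5% + 24% + 19% + 3% = 51%.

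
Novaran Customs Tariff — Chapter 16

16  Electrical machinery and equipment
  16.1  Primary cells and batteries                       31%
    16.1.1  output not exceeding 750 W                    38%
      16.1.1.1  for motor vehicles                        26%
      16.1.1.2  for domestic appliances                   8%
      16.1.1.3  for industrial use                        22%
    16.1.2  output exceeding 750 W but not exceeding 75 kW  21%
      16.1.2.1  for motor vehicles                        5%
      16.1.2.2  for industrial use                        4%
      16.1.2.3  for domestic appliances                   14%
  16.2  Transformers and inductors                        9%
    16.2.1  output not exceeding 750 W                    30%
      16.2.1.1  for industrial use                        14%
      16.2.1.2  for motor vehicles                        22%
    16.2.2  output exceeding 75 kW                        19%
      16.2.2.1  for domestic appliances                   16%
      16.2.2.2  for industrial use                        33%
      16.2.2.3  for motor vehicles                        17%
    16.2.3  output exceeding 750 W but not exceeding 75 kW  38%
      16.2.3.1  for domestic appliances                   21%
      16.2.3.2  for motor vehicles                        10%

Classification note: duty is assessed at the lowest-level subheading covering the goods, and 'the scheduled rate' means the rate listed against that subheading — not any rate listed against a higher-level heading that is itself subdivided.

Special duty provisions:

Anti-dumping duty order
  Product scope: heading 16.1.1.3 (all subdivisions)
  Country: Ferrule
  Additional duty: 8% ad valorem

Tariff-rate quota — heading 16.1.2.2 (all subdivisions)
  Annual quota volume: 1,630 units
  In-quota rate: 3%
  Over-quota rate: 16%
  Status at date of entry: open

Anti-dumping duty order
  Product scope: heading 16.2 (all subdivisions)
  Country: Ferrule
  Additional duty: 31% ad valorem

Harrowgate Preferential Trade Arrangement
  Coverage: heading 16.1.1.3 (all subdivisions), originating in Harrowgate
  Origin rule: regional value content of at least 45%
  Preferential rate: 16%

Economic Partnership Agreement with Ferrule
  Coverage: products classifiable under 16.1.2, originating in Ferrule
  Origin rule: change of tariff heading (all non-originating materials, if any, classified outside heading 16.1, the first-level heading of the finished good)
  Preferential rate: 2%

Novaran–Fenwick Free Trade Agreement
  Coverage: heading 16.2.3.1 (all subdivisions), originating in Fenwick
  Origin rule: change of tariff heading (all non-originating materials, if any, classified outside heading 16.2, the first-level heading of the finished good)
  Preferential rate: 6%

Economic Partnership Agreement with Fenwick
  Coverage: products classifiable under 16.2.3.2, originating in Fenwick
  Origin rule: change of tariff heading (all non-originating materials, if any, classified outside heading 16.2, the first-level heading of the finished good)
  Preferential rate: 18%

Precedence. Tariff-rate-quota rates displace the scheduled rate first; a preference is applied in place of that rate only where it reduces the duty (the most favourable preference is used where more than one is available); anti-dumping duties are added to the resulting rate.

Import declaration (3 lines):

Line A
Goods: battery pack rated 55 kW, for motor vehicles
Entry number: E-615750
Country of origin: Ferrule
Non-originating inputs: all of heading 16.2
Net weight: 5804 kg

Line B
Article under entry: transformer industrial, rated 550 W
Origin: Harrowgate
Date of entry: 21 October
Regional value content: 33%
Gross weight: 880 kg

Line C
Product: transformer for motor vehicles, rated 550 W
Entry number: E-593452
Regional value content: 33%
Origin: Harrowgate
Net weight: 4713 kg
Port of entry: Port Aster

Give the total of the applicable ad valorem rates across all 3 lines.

Line A: battery pack → 16.1; rated 55 kW → 16.1.2; for motor vehicles → 16.1.2.1. Scheduled 5%. Ferrule agreement on 16.1.2: CTH met → 2% available; preferential 2%. → 2%.
Line B: transformer → 16.2; rated 550 W → 16.2.1; industrial → 16.2.1.1. Scheduled 14%. Harrowgate agreement on 16.1.1.3: 16.2.1.1 not covered. → 14%.
Line C: transformer → 16.2; rated 550 W → 16.2.1; for motor vehicles → 16.2.1.2. Scheduled 22%. Harrowgate agreement on 16.1.1.3: 16.2.1.2 not covered. → 22%.
Sum: 2% + 14% + 22% = 38%.

38%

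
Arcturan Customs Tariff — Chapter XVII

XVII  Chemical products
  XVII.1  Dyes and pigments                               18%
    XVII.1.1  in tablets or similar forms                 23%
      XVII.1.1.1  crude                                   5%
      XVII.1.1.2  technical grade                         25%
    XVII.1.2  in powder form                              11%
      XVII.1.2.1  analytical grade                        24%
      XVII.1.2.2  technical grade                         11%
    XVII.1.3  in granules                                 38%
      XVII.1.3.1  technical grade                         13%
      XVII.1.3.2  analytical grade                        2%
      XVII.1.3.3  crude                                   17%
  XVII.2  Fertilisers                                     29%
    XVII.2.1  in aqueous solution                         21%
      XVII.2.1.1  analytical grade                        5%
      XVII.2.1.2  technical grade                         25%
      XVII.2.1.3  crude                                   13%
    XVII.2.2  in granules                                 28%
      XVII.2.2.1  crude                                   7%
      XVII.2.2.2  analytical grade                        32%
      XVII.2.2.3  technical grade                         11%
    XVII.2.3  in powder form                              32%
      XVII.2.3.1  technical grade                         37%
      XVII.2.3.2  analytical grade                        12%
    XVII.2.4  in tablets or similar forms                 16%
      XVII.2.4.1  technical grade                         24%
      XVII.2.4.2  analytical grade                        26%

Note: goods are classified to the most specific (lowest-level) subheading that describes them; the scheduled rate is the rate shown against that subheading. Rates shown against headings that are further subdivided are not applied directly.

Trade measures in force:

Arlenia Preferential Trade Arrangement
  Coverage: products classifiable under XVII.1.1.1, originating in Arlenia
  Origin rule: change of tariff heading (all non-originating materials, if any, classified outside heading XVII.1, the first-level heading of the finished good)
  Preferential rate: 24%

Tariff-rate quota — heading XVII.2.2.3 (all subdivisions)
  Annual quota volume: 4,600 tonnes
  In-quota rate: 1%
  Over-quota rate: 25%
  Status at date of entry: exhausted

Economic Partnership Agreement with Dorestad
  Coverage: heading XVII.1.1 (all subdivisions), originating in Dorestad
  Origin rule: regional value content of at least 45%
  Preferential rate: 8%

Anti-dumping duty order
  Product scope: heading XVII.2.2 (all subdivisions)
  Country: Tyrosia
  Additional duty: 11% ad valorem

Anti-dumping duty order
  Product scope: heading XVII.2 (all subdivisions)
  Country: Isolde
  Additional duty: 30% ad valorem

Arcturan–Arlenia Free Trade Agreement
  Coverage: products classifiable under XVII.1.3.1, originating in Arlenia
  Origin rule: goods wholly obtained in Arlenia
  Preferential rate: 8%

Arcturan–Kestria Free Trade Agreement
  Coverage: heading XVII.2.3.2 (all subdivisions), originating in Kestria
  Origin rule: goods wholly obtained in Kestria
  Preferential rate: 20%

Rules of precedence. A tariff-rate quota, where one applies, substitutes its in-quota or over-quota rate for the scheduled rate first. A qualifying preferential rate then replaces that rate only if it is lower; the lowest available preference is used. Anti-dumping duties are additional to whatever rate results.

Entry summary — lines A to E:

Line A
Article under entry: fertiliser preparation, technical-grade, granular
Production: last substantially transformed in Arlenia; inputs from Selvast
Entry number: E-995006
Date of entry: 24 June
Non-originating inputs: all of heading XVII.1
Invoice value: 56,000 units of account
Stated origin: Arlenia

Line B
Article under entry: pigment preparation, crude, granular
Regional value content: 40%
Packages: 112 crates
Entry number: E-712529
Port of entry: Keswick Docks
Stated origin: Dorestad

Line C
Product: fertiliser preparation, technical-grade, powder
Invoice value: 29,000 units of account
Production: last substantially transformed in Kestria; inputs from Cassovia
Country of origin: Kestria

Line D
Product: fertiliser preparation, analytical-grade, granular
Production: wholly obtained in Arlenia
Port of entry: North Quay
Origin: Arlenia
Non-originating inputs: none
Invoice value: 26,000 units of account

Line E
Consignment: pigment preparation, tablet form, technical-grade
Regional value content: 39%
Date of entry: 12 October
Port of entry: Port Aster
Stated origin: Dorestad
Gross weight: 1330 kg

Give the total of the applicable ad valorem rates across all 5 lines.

136%

Line A: fertiliser → XVII.2; granular → XVII.2.2; technical-grade → XVII.2.2.3. Scheduled 11%. quota on XVII.2.2.3 exhausted → over-quota 25%; Arlenia agreement on XVII.1.1.1: XVII.2.2.3 not covered; Arlenia agreement on XVII.1.3.1: XVII.2.2.3 not covered. → 25%.
Line B: pigment → XVII.1; granular → XVII.1.3; crude → XVII.1.3.3. Scheduled 17%. Dorestad agreement on XVII.1.1: XVII.1.3.3 not covered. → 17%.
Line C: fertiliser → XVII.2; powder → XVII.2.3; technical-grade → XVII.2.3.1. Scheduled 37%. Kestria agreement on XVII.2.3.2: XVII.2.3.1 not covered. → 37%.
Line D: fertiliser → XVII.2; granular → XVII.2.2; analytical-grade → XVII.2.2.2. Scheduled 32%. Arlenia agreement on XVII.1.1.1: XVII.2.2.2 not covered; Arlenia agreement on XVII.1.3.1: XVII.2.2.2 not covered. → 32%.
Line E: pigment → XVII.1; tablet form → XVII.1.1; technical-grade → XVII.1.1.2. Scheduled 25%. Dorestad agreement on XVII.1.1: RVC < 45%. → 25%.
Sum: 25% + 17% + 37% + 32% + 25% = 136%.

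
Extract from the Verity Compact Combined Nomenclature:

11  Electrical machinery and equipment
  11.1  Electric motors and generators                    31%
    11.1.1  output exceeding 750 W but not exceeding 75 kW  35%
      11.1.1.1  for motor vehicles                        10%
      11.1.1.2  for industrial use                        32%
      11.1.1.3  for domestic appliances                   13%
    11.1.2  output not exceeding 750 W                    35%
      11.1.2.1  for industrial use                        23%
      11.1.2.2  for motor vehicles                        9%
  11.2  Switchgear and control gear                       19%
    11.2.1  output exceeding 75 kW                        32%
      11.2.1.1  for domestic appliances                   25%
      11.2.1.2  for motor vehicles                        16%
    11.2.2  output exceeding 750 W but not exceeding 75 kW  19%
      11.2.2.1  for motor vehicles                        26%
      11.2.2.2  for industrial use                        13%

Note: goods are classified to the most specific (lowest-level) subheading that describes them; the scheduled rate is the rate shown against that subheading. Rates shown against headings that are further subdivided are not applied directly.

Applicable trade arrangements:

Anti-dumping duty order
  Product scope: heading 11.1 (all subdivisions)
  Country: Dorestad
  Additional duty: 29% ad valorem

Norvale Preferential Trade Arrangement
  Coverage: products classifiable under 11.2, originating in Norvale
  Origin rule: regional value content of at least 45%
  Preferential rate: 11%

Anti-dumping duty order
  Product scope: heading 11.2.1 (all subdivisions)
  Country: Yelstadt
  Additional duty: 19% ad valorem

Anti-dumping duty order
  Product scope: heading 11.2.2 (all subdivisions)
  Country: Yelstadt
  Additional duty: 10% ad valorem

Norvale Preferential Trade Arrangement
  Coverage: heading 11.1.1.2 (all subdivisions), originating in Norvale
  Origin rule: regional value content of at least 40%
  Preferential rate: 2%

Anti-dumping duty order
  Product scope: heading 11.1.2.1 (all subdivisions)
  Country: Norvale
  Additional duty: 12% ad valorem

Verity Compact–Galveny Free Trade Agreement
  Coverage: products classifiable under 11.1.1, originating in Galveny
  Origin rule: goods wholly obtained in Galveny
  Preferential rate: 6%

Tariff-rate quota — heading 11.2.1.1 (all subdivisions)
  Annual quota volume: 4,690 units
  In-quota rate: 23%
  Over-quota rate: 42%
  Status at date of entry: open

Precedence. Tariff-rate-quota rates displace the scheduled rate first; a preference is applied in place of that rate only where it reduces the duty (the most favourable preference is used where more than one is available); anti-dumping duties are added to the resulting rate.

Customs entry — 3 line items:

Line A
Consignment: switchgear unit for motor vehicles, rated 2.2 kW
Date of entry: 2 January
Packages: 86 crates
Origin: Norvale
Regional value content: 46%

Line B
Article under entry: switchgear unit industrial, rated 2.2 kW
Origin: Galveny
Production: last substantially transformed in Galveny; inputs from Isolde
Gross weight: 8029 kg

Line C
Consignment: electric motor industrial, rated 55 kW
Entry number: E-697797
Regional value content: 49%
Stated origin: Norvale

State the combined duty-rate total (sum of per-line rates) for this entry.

Line A: switchgear unit → 11.2; rated 2.2 kW → 11.2.2; for motor vehicles → 11.2.2.1. Scheduled 26%. Norvale agreement on 11.2: RVC ≥ 45% → 11% available; Norvale agreement on 11.1.1.2: 11.2.2.1 not covered; preferential 11%. → 11%.
Line B: switchgear unit → 11.2; rated 2.2 kW → 11.2.2; industrial → 11.2.2.2. Scheduled 13%. Galveny agreement on 11.1.1: 11.2.2.2 not covered. → 13%.
Line C: electric motor → 11.1; rated 55 kW → 11.1.1; industrial → 11.1.1.2. Scheduled 32%. Norvale agreement on 11.2: 11.1.1.2 not covered; Norvale agreement on 11.1.1.2: RVC ≥ 40% → 2% available; preferential 2%. → 2%.
Sum: 11% + 13% + 2% = 26%.

26%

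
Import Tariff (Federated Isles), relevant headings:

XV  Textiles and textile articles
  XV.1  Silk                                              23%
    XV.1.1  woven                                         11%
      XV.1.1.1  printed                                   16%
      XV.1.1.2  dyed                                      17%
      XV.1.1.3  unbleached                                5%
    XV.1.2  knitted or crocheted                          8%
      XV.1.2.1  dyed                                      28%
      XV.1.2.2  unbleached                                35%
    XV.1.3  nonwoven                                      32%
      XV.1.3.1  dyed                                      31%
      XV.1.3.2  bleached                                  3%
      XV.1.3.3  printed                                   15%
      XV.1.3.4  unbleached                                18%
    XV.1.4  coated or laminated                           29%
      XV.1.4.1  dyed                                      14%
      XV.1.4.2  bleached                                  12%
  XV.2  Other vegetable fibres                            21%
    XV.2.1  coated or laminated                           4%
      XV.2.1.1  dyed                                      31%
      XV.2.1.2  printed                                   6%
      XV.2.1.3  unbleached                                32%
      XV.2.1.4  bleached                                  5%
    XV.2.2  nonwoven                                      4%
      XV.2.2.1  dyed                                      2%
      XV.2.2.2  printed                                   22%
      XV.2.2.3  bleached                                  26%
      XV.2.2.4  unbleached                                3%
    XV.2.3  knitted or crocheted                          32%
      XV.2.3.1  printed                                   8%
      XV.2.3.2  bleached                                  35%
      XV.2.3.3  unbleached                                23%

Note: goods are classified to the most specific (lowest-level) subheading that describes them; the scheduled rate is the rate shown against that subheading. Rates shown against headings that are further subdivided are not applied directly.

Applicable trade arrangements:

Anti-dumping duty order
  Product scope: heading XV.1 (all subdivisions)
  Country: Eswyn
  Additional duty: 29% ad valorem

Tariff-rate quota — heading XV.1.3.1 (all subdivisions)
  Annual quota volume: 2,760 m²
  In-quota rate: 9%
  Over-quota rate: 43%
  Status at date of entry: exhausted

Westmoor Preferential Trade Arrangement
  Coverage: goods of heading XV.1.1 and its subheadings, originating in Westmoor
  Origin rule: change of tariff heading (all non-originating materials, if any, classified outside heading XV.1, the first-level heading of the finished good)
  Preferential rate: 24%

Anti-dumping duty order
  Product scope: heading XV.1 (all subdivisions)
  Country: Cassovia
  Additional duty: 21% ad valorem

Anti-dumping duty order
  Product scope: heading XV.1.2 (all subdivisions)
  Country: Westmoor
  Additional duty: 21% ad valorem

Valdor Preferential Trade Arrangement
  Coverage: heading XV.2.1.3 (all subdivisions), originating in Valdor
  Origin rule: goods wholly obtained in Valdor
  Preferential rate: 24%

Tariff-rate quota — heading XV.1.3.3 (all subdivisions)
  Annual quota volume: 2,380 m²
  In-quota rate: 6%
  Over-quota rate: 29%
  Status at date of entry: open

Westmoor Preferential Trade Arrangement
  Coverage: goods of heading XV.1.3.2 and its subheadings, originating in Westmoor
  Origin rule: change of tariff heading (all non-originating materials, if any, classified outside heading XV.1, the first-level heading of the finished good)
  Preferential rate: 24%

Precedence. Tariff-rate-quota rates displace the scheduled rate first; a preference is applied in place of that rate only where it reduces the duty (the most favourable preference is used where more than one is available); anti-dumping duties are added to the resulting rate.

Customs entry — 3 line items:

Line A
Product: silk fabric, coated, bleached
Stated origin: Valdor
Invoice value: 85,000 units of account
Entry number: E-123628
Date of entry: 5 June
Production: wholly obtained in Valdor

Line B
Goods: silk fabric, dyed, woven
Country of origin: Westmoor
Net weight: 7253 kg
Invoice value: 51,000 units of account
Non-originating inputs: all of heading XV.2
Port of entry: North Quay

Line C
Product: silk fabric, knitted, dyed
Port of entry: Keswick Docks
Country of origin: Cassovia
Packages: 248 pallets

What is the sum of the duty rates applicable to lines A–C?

Line A: silk → XV.1; coated → XV.1.4; bleached → XV.1.4.2. Scheduled 12%. Valdor agreement on XV.2.1.3: XV.1.4.2 not covered. → 12%.
Line B: silk → XV.1; woven → XV.1.1; dyed → XV.1.1.2. Scheduled 17%. Westmoor agreement on XV.1.1: CTH met → 24% available; Westmoor agreement on XV.1.3.2: XV.1.1.2 not covered; preference 24% not lower than 17% → no reduction. → 17%.
Line C: silk → XV.1; knitted → XV.1.2; dyed → XV.1.2.1. Scheduled 28%. anti-dumping (Cassovia, XV.1): +21%; total 28% + 21% = 49%. → 49%.
Sum: 12% + 17% + 49% = 78%.

78%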